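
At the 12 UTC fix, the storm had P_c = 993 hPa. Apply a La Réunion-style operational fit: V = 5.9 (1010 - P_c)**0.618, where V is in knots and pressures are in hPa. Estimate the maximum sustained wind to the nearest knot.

34 kt

ΔP = 1010 − 993 = 17 hPa.
17^0.618 ≈ 5.760.
V ≈ 5.9 × 5.760 ≈ 34.0 kt.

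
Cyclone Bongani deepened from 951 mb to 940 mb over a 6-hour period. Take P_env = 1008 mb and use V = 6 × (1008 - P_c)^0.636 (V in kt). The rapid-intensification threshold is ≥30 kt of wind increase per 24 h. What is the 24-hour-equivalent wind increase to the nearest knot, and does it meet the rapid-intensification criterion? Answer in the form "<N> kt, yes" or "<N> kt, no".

V₁: ΔP = 57, V ≈ 6 × 57^0.636 ≈ 78.50 kt.
V₂: ΔP = 68, V ≈ 6 × 68^0.636 ≈ 87.83 kt.
ΔV over 6 h = 9.33 kt → 24 h equivalent = 9.33 × 24/6 ≈ 37.32 kt.
37 kt ≥ 30 kt ⇒ rapid intensification.

37 kt, yes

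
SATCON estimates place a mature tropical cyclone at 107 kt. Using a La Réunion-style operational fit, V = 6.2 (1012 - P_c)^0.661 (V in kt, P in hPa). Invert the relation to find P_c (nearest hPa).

ΔP = (V / 6.2)^(1/0.661) = (107/6.2)^1.513.
107/6.2 = 17.258; 17.258^1.513 ≈ 74.37 hPa.
P_c = 1012 − 74.37 = 937.63 ≈ 938 hPa.

938 hPa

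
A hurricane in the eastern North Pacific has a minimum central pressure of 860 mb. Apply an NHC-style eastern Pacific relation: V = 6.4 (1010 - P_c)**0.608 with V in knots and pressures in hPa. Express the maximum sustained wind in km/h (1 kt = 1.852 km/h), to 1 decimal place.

ΔP = 1010 − 860 = 150 mb.
V ≈ 6.4 × 150^0.608 = 6.4 × 21.041 ≈ 134.662 kt.
134.662 × 1.852 ≈ 249.39 km/h → 249.4 km/h.

249.4 km/h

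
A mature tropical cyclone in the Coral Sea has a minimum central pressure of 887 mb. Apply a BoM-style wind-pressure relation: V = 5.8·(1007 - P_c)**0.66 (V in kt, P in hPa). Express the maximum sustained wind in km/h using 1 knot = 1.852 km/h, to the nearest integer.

ΔP = 1007 − 887 = 120 mb.
V ≈ 5.8 × 120^0.66 = 5.8 × 23.565 ≈ 136.675 kt.
136.675 × 1.852 ≈ 253.12 km/h → 253 km/h.

253 km/h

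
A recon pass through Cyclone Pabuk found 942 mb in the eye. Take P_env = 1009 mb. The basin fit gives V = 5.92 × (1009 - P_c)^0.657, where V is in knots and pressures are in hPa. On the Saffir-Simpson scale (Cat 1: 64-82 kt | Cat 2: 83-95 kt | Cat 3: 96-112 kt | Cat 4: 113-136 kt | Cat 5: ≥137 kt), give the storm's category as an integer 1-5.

2

ΔP = 1009 − 942 = 67 mb.
V ≈ 5.92 × 67^0.657 = 5.92 × 15.84 ≈ 94 kt.
94 kt falls in the Category 2 band.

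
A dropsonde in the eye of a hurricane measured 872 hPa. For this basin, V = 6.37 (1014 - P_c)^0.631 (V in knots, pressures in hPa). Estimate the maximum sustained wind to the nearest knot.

ΔP = 1014 − 872 = 142 hPa.
142^0.631 ≈ 22.808.
V ≈ 6.37 × 22.808 ≈ 145.3 kt.

145 kt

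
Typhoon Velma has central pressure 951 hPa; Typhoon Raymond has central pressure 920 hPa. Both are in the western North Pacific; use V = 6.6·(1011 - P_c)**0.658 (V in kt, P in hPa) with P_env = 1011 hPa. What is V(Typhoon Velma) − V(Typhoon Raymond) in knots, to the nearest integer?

Typhoon Velma: ΔP = 60; V ≈ 6.6 × 60^0.658 ≈ 97.63 kt.
Typhoon Raymond: ΔP = 91; V ≈ 6.6 × 91^0.658 ≈ 128.41 kt.
Difference ≈ 97.63 − 128.41 = -30.78 → -31 kt.

-31 kt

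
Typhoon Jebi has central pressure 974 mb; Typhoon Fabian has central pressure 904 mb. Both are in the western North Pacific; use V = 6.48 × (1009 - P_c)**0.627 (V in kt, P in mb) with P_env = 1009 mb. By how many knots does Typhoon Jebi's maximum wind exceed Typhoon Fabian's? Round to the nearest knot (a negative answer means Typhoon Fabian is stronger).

Typhoon Jebi: ΔP = 35; V ≈ 6.48 × 35^0.627 ≈ 60.22 kt.
Typhoon Fabian: ΔP = 105; V ≈ 6.48 × 105^0.627 ≈ 119.91 kt.
Difference ≈ 60.22 − 119.91 = -59.69 → -60 kt.

-60 kt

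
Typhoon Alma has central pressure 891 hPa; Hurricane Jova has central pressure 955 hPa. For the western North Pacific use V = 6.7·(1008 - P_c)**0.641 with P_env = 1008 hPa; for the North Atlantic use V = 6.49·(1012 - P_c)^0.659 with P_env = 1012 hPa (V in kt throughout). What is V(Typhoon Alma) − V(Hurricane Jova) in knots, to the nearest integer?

Typhoon Alma: ΔP = 117; V ≈ 6.7 × 117^0.641 ≈ 141.83 kt.
Hurricane Jova: ΔP = 57; V ≈ 6.49 × 57^0.659 ≈ 93.19 kt.
Difference ≈ 141.83 − 93.19 = 48.64 → 49 kt.

49 kt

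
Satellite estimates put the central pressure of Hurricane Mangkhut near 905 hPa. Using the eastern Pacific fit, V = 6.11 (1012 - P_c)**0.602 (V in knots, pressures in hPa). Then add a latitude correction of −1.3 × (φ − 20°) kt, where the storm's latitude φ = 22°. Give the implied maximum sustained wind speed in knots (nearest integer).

99 kt

ΔP = 1012 − 905 = 107 hPa.
107^0.602 ≈ 16.661.
V ≈ 6.11 × 16.661 ≈ 101.8 kt.
Latitude correction: −1.3 × (22 − 20) = -2.6 kt.
Corrected V ≈ 99.2 kt → 99 kt.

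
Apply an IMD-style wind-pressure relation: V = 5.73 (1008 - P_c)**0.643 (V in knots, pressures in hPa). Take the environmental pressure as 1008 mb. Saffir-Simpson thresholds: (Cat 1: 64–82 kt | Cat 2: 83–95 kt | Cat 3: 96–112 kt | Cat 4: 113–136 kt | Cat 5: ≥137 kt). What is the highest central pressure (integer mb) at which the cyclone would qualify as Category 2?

944 mb

Category 2 begins at V = 83 kt.
Required ΔP = (83/5.73)^(1/0.643) = 14.485^1.555 ≈ 63.90 mb.
P_c ≤ 1008 − 63.90 = 944.10, so the highest integer P_c is 944 mb.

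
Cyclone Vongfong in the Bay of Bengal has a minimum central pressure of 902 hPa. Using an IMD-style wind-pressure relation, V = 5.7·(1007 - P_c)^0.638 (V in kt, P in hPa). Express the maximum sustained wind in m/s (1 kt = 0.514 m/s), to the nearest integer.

ΔP = 1007 − 902 = 105 hPa.
V ≈ 5.7 × 105^0.638 = 5.7 × 19.477 ≈ 111.018 kt.
111.018 × 0.514 ≈ 57.06 m/s → 57 m/s.

57 m/s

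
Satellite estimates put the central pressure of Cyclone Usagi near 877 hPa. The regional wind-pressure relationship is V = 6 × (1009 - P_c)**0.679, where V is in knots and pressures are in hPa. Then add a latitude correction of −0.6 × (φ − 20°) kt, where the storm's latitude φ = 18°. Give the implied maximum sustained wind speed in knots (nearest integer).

ΔP = 1009 − 877 = 132 hPa.
132^0.679 ≈ 27.534.
V ≈ 6 × 27.534 ≈ 165.2 kt.
Latitude correction: −0.6 × (18 − 20) = 1.2 kt.
Corrected V ≈ 166.4 kt → 166 kt.

166 kt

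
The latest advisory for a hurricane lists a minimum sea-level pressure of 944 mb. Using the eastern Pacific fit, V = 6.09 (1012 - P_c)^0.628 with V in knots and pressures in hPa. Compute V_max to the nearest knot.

86 kt

ΔP = 1012 − 944 = 68 mb.
68^0.628 ≈ 14.152.
V ≈ 6.09 × 14.152 ≈ 86.2 kt.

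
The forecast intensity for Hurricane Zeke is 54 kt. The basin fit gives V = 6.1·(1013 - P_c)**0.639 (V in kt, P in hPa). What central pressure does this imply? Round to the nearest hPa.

ΔP = (V / 6.1)^(1/0.639) = (54/6.1)^1.565.
54/6.1 = 8.852; 8.852^1.565 ≈ 30.35 hPa.
P_c = 1013 − 30.35 = 982.65 ≈ 983 hPa.

983 hPa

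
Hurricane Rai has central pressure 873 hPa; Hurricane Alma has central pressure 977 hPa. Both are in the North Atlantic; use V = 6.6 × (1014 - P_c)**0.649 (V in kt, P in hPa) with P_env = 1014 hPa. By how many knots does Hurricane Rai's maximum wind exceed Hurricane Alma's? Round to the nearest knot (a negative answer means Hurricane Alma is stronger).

Hurricane Rai: ΔP = 141; V ≈ 6.6 × 141^0.649 ≈ 163.83 kt.
Hurricane Alma: ΔP = 37; V ≈ 6.6 × 37^0.649 ≈ 68.76 kt.
Difference ≈ 163.83 − 68.76 = 95.07 → 95 kt.

95 kt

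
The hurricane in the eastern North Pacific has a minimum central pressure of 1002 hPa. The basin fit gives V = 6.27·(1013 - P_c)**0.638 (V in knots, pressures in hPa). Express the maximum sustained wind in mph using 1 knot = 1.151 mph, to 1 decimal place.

33.3 mph

ΔP = 1013 − 1002 = 11 hPa.
V ≈ 6.27 × 11^0.638 = 6.27 × 4.618 ≈ 28.952 kt.
28.952 × 1.151 ≈ 33.32 mph → 33.3 mph.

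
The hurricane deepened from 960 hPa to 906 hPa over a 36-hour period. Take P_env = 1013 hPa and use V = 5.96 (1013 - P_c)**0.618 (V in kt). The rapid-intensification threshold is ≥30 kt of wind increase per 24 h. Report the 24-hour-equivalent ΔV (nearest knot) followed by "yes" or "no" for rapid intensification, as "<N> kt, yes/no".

V₁: ΔP = 53, V ≈ 5.96 × 53^0.618 ≈ 69.32 kt.
V₂: ΔP = 107, V ≈ 5.96 × 107^0.618 ≈ 107.01 kt.
ΔV over 36 h = 37.69 kt → 24 h equivalent = 37.69 × 24/36 ≈ 25.13 kt.
25 kt < 30 kt ⇒ not rapid intensification.

25 kt, no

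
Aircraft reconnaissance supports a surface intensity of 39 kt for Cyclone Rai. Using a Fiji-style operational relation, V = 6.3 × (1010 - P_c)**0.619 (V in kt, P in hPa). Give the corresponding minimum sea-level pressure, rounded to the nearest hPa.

ΔP = (V / 6.3)^(1/0.619) = (39/6.3)^1.616.
39/6.3 = 6.190; 6.190^1.616 ≈ 19.01 hPa.
P_c = 1010 − 19.01 = 990.99 ≈ 991 hPa.

991 hPa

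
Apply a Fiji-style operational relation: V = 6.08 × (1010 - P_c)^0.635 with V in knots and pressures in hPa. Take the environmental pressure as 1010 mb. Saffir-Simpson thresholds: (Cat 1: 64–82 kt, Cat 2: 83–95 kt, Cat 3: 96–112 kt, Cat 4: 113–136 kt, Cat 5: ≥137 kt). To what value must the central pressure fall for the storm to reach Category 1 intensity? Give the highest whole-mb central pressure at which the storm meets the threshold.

Category 1 begins at V = 64 kt.
Required ΔP = (64/6.08)^(1/0.635) = 10.526^1.575 ≈ 40.73 mb.
P_c ≤ 1010 − 40.73 = 969.27, so the highest integer P_c is 969 mb.

969 mb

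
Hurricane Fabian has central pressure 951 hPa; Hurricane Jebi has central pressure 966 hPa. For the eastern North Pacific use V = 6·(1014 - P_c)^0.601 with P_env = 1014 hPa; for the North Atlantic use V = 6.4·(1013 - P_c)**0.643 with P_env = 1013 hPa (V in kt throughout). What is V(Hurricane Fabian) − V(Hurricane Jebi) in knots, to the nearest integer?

-4 kt

Hurricane Fabian: ΔP = 63; V ≈ 6 × 63^0.601 ≈ 72.37 kt.
Hurricane Jebi: ΔP = 47; V ≈ 6.4 × 47^0.643 ≈ 76.09 kt.
Difference ≈ 72.37 − 76.09 = -3.72 → -4 kt.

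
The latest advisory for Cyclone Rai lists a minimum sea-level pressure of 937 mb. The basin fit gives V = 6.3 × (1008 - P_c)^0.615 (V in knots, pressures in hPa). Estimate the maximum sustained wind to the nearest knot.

87 kt

ΔP = 1008 − 937 = 71 mb.
71^0.615 ≈ 13.757.
V ≈ 6.3 × 13.757 ≈ 86.7 kt.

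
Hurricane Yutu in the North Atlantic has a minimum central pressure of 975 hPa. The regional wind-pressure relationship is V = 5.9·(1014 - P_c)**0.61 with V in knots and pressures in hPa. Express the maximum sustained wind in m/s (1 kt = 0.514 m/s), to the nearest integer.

28 m/s

ΔP = 1014 − 975 = 39 hPa.
V ≈ 5.9 × 39^0.61 = 5.9 × 9.344 ≈ 55.132 kt.
55.132 × 0.514 ≈ 28.34 m/s → 28 m/s.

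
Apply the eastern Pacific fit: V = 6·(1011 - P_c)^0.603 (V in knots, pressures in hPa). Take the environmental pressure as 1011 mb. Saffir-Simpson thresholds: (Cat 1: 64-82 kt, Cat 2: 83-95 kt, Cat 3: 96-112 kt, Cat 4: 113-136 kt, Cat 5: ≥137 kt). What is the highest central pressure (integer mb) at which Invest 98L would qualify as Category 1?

960 mb

Category 1 begins at V = 64 kt.
Required ΔP = (64/6)^(1/0.603) = 10.667^1.658 ≈ 50.68 mb.
P_c ≤ 1011 − 50.68 = 960.32, so the highest integer P_c is 960 mb.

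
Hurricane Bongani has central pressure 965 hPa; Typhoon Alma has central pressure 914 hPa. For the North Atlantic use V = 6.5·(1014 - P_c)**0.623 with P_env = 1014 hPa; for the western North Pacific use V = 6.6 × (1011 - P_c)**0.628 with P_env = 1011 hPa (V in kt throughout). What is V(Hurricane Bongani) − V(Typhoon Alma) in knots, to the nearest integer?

-43 kt

Hurricane Bongani: ΔP = 49; V ≈ 6.5 × 49^0.623 ≈ 73.44 kt.
Typhoon Alma: ΔP = 97; V ≈ 6.6 × 97^0.628 ≈ 116.74 kt.
Difference ≈ 73.44 − 116.74 = -43.30 → -43 kt.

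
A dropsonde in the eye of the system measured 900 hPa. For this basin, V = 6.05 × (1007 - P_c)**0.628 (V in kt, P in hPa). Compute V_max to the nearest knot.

ΔP = 1007 − 900 = 107 hPa.
107^0.628 ≈ 18.813.
V ≈ 6.05 × 18.813 ≈ 113.8 kt.

114 kt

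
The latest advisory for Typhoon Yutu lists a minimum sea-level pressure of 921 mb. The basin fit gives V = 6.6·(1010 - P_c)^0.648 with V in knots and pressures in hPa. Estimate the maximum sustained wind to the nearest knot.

ΔP = 1010 − 921 = 89 mb.
89^0.648 ≈ 18.332.
V ≈ 6.6 × 18.332 ≈ 121.0 kt.

121 kt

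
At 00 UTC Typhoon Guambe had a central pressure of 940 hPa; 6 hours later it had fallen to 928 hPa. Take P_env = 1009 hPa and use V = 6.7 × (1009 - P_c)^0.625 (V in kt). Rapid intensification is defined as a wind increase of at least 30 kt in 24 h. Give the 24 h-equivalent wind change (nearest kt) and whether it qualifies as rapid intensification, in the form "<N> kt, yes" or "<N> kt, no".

40 kt, yes

V₁: ΔP = 69, V ≈ 6.7 × 69^0.625 ≈ 94.48 kt.
V₂: ΔP = 81, V ≈ 6.7 × 81^0.625 ≈ 104.44 kt.
ΔV over 6 h = 9.96 kt → 24 h equivalent = 9.96 × 24/6 ≈ 39.84 kt.
40 kt ≥ 30 kt ⇒ rapid intensification.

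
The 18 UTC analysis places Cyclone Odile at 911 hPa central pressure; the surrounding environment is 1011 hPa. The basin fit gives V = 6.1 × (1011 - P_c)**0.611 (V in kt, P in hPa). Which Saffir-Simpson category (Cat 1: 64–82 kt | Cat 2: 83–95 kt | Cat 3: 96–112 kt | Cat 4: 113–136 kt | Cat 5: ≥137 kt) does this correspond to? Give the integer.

3

ΔP = 1011 − 911 = 100 hPa.
V ≈ 6.1 × 100^0.611 = 6.1 × 16.67 ≈ 102 kt.
102 kt falls in the Category 3 band.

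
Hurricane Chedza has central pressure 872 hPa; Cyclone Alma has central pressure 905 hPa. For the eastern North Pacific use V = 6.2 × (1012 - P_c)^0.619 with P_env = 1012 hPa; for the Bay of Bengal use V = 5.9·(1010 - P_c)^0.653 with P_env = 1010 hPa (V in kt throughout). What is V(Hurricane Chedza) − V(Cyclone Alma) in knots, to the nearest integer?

9 kt

Hurricane Chedza: ΔP = 140; V ≈ 6.2 × 140^0.619 ≈ 132.08 kt.
Cyclone Alma: ΔP = 105; V ≈ 5.9 × 105^0.653 ≈ 123.22 kt.
Difference ≈ 132.08 − 123.22 = 8.86 → 9 kt.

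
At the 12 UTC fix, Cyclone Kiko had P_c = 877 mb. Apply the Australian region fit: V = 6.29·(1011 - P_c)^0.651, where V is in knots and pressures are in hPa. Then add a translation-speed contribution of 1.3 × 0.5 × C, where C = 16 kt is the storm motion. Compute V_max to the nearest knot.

163 kt

ΔP = 1011 − 877 = 134 mb.
134^0.651 ≈ 24.252.
V ≈ 6.29 × 24.252 ≈ 152.5 kt.
Translation term: 1.3 × 0.5 × 16 = 10.4 kt.
Corrected V ≈ 162.9 kt → 163 kt.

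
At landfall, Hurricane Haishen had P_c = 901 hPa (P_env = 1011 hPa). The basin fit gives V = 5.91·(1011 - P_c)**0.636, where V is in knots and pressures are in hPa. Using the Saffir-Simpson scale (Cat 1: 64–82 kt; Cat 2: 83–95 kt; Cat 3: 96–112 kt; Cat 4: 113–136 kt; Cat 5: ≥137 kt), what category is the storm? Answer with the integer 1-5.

4

ΔP = 1011 − 901 = 110 hPa.
V ≈ 5.91 × 110^0.636 = 5.91 × 19.88 ≈ 117 kt.
117 kt falls in the Category 4 band.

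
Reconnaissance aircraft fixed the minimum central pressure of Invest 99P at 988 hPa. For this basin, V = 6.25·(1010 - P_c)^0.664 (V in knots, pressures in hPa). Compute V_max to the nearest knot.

49 kt

ΔP = 1010 − 988 = 22 hPa.
22^0.664 ≈ 7.787.
V ≈ 6.25 × 7.787 ≈ 48.7 kt.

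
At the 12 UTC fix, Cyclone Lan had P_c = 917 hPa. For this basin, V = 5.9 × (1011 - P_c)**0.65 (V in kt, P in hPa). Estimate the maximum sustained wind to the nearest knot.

113 kt

ΔP = 1011 − 917 = 94 hPa.
94^0.65 ≈ 19.166.
V ≈ 5.9 × 19.166 ≈ 113.1 kt.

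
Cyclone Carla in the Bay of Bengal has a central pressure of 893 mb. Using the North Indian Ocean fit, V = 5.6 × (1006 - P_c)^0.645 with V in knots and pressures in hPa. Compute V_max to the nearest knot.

118 kt

ΔP = 1006 − 893 = 113 mb.
113^0.645 ≈ 21.098.
V ≈ 5.6 × 21.098 ≈ 118.1 kt.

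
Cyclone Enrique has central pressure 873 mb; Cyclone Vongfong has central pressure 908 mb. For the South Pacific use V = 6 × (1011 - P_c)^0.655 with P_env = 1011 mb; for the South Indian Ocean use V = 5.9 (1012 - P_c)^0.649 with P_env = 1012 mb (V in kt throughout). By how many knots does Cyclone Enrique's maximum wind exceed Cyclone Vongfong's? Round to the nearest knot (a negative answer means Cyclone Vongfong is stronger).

31 kt

Cyclone Enrique: ΔP = 138; V ≈ 6 × 138^0.655 ≈ 151.28 kt.
Cyclone Vongfong: ΔP = 104; V ≈ 5.9 × 104^0.649 ≈ 120.20 kt.
Difference ≈ 151.28 − 120.20 = 31.08 → 31 kt.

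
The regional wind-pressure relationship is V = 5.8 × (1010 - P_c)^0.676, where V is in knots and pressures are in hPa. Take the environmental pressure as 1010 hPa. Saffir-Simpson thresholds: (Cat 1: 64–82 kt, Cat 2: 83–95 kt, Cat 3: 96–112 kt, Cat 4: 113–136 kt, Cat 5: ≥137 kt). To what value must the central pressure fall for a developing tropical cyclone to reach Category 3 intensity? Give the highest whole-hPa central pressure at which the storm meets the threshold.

946 hPa

Category 3 begins at V = 96 kt.
Required ΔP = (96/5.8)^(1/0.676) = 16.552^1.479 ≈ 63.54 hPa.
P_c ≤ 1010 − 63.54 = 946.46, so the highest integer P_c is 946 hPa.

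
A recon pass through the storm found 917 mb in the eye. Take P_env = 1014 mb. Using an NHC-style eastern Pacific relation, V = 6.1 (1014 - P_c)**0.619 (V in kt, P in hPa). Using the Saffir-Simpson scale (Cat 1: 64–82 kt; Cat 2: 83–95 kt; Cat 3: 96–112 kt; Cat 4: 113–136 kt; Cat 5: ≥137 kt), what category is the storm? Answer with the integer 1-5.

3

ΔP = 1014 − 917 = 97 mb.
V ≈ 6.1 × 97^0.619 = 6.1 × 16.98 ≈ 104 kt.
104 kt falls in the Category 3 band.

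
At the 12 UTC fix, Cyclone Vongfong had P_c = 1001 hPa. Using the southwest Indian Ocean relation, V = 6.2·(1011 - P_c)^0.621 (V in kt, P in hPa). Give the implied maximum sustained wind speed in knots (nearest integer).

ΔP = 1011 − 1001 = 10 hPa.
10^0.621 ≈ 4.178.
V ≈ 6.2 × 4.178 ≈ 25.9 kt.

26 kt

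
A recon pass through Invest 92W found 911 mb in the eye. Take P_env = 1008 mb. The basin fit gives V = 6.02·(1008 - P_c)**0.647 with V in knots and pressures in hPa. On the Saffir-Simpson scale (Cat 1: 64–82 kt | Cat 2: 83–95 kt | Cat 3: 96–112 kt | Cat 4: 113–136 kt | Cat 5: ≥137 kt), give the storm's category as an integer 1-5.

ΔP = 1008 − 911 = 97 mb.
V ≈ 6.02 × 97^0.647 = 6.02 × 19.29 ≈ 116 kt.
116 kt falls in the Category 4 band.

4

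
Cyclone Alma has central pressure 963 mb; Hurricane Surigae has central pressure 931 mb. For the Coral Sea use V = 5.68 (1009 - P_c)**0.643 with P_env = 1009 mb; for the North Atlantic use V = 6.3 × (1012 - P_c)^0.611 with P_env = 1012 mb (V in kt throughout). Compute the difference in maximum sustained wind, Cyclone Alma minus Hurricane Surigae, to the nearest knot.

Cyclone Alma: ΔP = 46; V ≈ 5.68 × 46^0.643 ≈ 66.60 kt.
Hurricane Surigae: ΔP = 81; V ≈ 6.3 × 81^0.611 ≈ 92.35 kt.
Difference ≈ 66.60 − 92.35 = -25.75 → -26 kt.

-26 kt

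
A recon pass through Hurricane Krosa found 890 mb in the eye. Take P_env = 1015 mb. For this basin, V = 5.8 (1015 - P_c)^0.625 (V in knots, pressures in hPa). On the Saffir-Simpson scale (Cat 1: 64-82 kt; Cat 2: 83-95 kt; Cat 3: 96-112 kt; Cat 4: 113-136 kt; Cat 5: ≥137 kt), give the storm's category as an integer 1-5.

ΔP = 1015 − 890 = 125 mb.
V ≈ 5.8 × 125^0.625 = 5.8 × 20.44 ≈ 119 kt.
119 kt falls in the Category 4 band.

4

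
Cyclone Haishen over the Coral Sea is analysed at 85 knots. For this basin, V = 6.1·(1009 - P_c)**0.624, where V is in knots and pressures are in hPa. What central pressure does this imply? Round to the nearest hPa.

ΔP = (V / 6.1)^(1/0.624) = (85/6.1)^1.603.
85/6.1 = 13.934; 13.934^1.603 ≈ 68.15 hPa.
P_c = 1009 − 68.15 = 940.85 ≈ 941 hPa.

941 hPa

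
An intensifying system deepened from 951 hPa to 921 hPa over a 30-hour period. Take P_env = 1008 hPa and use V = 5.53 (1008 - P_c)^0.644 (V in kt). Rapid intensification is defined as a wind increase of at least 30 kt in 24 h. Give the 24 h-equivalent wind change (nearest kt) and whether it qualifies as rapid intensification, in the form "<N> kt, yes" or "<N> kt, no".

19 kt, no

V₁: ΔP = 57, V ≈ 5.53 × 57^0.644 ≈ 74.73 kt.
V₂: ΔP = 87, V ≈ 5.53 × 87^0.644 ≈ 98.12 kt.
ΔV over 30 h = 23.39 kt → 24 h equivalent = 23.39 × 24/30 ≈ 18.71 kt.
19 kt < 30 kt ⇒ not rapid intensification.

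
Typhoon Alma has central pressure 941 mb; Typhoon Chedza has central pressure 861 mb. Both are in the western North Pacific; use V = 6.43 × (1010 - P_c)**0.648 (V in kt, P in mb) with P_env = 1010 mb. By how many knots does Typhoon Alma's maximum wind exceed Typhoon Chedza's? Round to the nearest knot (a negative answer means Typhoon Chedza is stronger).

Typhoon Alma: ΔP = 69; V ≈ 6.43 × 69^0.648 ≈ 99.95 kt.
Typhoon Chedza: ΔP = 149; V ≈ 6.43 × 149^0.648 ≈ 164.60 kt.
Difference ≈ 99.95 − 164.60 = -64.65 → -65 kt.

-65 kt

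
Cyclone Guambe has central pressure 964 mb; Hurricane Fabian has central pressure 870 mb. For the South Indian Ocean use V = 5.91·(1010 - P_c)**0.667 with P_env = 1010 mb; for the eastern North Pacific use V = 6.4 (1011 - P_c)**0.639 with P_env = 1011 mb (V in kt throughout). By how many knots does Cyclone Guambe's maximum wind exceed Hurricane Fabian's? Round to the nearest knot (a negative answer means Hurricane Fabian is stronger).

-75 kt

Cyclone Guambe: ΔP = 46; V ≈ 5.91 × 46^0.667 ≈ 75.97 kt.
Hurricane Fabian: ΔP = 141; V ≈ 6.4 × 141^0.639 ≈ 151.19 kt.
Difference ≈ 75.97 − 151.19 = -75.22 → -75 kt.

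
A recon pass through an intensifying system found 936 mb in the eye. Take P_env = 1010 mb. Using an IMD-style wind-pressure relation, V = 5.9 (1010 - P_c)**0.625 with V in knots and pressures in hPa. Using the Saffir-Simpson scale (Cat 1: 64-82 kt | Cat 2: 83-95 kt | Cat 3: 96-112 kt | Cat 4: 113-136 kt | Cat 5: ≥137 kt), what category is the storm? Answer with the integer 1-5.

ΔP = 1010 − 936 = 74 mb.
V ≈ 5.9 × 74^0.625 = 5.9 × 14.73 ≈ 87 kt.
87 kt falls in the Category 2 band.

2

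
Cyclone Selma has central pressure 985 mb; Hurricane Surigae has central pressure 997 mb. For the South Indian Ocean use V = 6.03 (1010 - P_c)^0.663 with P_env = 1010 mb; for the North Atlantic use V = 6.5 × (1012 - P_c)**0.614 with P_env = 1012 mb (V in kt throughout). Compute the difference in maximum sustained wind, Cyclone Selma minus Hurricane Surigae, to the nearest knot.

17 kt

Cyclone Selma: ΔP = 25; V ≈ 6.03 × 25^0.663 ≈ 50.95 kt.
Hurricane Surigae: ΔP = 15; V ≈ 6.5 × 15^0.614 ≈ 34.28 kt.
Difference ≈ 50.95 − 34.28 = 16.67 → 17 kt.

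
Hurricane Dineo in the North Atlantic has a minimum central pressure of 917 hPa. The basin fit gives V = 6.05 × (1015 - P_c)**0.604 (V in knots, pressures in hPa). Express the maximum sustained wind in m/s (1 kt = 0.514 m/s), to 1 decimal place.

ΔP = 1015 − 917 = 98 hPa.
V ≈ 6.05 × 98^0.604 = 6.05 × 15.948 ≈ 96.484 kt.
96.484 × 0.514 ≈ 49.59 m/s → 49.6 m/s.

49.6 m/s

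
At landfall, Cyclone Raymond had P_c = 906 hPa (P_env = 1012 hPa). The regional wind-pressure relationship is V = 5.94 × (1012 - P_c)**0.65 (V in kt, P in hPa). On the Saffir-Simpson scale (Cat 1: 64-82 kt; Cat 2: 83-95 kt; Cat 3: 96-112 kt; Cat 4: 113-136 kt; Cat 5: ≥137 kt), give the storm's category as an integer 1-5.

ΔP = 1012 − 906 = 106 hPa.
V ≈ 5.94 × 106^0.65 = 5.94 × 20.72 ≈ 123 kt.
123 kt falls in the Category 4 band.

4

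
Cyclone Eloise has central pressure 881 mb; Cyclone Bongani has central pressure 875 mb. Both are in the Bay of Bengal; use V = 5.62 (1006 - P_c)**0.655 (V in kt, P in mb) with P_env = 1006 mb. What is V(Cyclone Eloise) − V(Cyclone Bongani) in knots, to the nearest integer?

Cyclone Eloise: ΔP = 125; V ≈ 5.62 × 125^0.655 ≈ 132.80 kt.
Cyclone Bongani: ΔP = 131; V ≈ 5.62 × 131^0.655 ≈ 136.95 kt.
Difference ≈ 132.80 − 136.95 = -4.15 → -4 kt.

-4 kt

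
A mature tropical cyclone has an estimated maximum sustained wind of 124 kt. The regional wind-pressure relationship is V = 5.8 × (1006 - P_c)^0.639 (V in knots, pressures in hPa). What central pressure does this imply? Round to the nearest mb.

885 mb

ΔP = (V / 5.8)^(1/0.639) = (124/5.8)^1.565.
124/5.8 = 21.379; 21.379^1.565 ≈ 120.61 mb.
P_c = 1006 − 120.61 = 885.39 ≈ 885 mb.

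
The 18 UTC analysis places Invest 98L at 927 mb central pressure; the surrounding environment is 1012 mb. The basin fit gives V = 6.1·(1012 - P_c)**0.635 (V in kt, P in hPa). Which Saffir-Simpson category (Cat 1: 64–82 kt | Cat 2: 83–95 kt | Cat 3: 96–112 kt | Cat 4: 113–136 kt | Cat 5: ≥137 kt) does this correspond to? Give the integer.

ΔP = 1012 − 927 = 85 mb.
V ≈ 6.1 × 85^0.635 = 6.1 × 16.80 ≈ 102 kt.
102 kt falls in the Category 3 band.

3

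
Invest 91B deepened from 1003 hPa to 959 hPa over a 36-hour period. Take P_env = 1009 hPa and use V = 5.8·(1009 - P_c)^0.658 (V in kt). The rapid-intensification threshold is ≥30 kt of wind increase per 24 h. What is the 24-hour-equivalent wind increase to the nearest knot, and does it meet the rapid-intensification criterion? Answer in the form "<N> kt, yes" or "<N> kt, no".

38 kt, yes

V₁: ΔP = 6, V ≈ 5.8 × 6^0.658 ≈ 18.86 kt.
V₂: ΔP = 50, V ≈ 5.8 × 50^0.658 ≈ 76.09 kt.
ΔV over 36 h = 57.23 kt → 24 h equivalent = 57.23 × 24/36 ≈ 38.15 kt.
38 kt ≥ 30 kt ⇒ rapid intensification.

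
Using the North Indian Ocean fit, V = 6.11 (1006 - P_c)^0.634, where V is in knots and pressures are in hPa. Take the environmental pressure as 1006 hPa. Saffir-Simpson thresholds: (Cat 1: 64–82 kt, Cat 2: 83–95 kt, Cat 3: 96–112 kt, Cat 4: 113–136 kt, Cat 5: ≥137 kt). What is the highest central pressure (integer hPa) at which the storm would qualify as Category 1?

Category 1 begins at V = 64 kt.
Required ΔP = (64/6.11)^(1/0.634) = 10.475^1.577 ≈ 40.65 hPa.
P_c ≤ 1006 − 40.65 = 965.35, so the highest integer P_c is 965 hPa.

965 hPa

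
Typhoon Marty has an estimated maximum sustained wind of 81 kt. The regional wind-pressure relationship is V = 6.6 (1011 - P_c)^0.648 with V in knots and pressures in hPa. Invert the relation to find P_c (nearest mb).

ΔP = (V / 6.6)^(1/0.648) = (81/6.6)^1.543.
81/6.6 = 12.273; 12.273^1.543 ≈ 47.91 mb.
P_c = 1011 − 47.91 = 963.09 ≈ 963 mb.

963 mb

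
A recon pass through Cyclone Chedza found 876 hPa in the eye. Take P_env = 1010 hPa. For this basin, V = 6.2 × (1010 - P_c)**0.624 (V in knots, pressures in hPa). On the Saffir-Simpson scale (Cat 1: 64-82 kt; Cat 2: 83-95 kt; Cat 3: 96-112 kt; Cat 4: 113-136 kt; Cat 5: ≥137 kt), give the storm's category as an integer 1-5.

4

ΔP = 1010 − 876 = 134 hPa.
V ≈ 6.2 × 134^0.624 = 6.2 × 21.25 ≈ 132 kt.
132 kt falls in the Category 4 band.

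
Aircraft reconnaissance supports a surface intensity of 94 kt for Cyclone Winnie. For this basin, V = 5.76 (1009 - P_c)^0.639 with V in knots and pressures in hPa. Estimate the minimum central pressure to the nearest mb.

930 mb

ΔP = (V / 5.76)^(1/0.639) = (94/5.76)^1.565.
94/5.76 = 16.319; 16.319^1.565 ≈ 79.03 mb.
P_c = 1009 − 79.03 = 929.97 ≈ 930 mb.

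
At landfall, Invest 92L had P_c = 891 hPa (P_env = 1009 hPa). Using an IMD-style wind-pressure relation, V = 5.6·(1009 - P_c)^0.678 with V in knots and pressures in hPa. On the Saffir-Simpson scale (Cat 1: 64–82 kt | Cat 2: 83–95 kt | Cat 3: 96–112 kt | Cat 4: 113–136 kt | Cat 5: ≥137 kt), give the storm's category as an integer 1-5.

5

ΔP = 1009 − 891 = 118 hPa.
V ≈ 5.6 × 118^0.678 = 5.6 × 25.39 ≈ 142 kt.
142 kt falls in the Category 5 band.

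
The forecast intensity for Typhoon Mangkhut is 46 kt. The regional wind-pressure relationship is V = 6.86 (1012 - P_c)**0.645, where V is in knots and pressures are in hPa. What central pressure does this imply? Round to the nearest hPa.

ΔP = (V / 6.86)^(1/0.645) = (46/6.86)^1.550.
46/6.86 = 6.706; 6.706^1.550 ≈ 19.11 hPa.
P_c = 1012 − 19.11 = 992.89 ≈ 993 hPa.

993 hPa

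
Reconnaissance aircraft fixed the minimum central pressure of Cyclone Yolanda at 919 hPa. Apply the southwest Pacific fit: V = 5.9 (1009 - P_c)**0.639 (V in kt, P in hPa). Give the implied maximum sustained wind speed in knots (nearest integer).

ΔP = 1009 − 919 = 90 hPa.
90^0.639 ≈ 17.732.
V ≈ 5.9 × 17.732 ≈ 104.6 kt.

105 kt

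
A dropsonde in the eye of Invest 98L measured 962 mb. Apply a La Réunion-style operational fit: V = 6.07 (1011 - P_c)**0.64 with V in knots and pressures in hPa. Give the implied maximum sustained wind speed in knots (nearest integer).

ΔP = 1011 − 962 = 49 mb.
49^0.64 ≈ 12.071.
V ≈ 6.07 × 12.071 ≈ 73.3 kt.

73 kt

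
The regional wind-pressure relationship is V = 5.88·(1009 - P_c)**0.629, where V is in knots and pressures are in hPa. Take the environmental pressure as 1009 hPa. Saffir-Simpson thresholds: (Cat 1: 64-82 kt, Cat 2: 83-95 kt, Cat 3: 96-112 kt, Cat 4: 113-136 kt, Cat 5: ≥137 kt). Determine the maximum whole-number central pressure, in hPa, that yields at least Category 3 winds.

924 hPa

Category 3 begins at V = 96 kt.
Required ΔP = (96/5.88)^(1/0.629) = 16.327^1.590 ≈ 84.78 hPa.
P_c ≤ 1009 − 84.78 = 924.22, so the highest integer P_c is 924 hPa.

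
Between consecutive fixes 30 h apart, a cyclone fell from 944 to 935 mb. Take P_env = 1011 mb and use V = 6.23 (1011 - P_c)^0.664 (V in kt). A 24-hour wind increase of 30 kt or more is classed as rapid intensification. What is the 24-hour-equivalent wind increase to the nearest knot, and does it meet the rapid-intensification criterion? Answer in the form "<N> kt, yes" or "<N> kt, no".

V₁: ΔP = 67, V ≈ 6.23 × 67^0.664 ≈ 101.63 kt.
V₂: ΔP = 76, V ≈ 6.23 × 76^0.664 ≈ 110.50 kt.
ΔV over 30 h = 8.87 kt → 24 h equivalent = 8.87 × 24/30 ≈ 7.10 kt.
7 kt < 30 kt ⇒ not rapid intensification.

7 kt, no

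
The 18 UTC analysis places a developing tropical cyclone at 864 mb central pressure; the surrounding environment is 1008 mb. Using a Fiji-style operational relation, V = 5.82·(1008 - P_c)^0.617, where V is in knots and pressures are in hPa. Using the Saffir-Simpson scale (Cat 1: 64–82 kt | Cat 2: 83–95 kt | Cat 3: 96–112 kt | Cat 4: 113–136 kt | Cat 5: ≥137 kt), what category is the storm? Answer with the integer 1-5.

4

ΔP = 1008 − 864 = 144 mb.
V ≈ 5.82 × 144^0.617 = 5.82 × 21.46 ≈ 125 kt.
125 kt falls in the Category 4 band.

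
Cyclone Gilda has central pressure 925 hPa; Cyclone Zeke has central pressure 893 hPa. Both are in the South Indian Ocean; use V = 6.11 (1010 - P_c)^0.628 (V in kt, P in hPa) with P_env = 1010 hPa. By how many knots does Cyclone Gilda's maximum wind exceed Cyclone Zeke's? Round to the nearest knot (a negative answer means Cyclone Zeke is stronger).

-22 kt

Cyclone Gilda: ΔP = 85; V ≈ 6.11 × 85^0.628 ≈ 99.48 kt.
Cyclone Zeke: ΔP = 117; V ≈ 6.11 × 117^0.628 ≈ 121.58 kt.
Difference ≈ 99.48 − 121.58 = -22.10 → -22 kt.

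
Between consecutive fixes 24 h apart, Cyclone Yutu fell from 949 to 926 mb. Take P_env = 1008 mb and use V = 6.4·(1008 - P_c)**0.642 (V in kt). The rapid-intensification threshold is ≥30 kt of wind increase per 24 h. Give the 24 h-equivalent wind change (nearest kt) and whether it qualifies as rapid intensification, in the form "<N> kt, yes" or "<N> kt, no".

21 kt, no

V₁: ΔP = 59, V ≈ 6.4 × 59^0.642 ≈ 87.71 kt.
V₂: ΔP = 82, V ≈ 6.4 × 82^0.642 ≈ 108.35 kt.
ΔV over 24 h = 20.64 kt → 24 h equivalent = 20.64 × 24/24 ≈ 20.64 kt.
21 kt < 30 kt ⇒ not rapid intensification.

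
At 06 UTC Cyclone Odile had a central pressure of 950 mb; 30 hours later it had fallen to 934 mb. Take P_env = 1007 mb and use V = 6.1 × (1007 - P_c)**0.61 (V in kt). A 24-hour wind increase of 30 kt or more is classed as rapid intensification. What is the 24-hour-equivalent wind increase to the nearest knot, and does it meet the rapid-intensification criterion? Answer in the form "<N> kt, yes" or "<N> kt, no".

9 kt, no

V₁: ΔP = 57, V ≈ 6.1 × 57^0.61 ≈ 71.85 kt.
V₂: ΔP = 73, V ≈ 6.1 × 73^0.61 ≈ 83.55 kt.
ΔV over 30 h = 11.70 kt → 24 h equivalent = 11.70 × 24/30 ≈ 9.36 kt.
9 kt < 30 kt ⇒ not rapid intensification.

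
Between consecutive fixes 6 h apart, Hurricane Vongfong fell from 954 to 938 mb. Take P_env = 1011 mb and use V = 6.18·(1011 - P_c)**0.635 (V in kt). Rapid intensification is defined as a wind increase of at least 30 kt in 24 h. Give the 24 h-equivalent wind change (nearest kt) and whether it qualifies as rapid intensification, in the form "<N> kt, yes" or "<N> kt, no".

55 kt, yes

V₁: ΔP = 57, V ≈ 6.18 × 57^0.635 ≈ 80.53 kt.
V₂: ΔP = 73, V ≈ 6.18 × 73^0.635 ≈ 94.23 kt.
ΔV over 6 h = 13.70 kt → 24 h equivalent = 13.70 × 24/6 ≈ 54.80 kt.
55 kt ≥ 30 kt ⇒ rapid intensification.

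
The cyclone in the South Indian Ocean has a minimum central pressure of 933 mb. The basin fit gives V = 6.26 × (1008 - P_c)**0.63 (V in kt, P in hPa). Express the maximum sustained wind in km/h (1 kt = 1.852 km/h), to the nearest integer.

ΔP = 1008 − 933 = 75 mb.
V ≈ 6.26 × 75^0.63 = 6.26 × 15.181 ≈ 95.030 kt.
95.030 × 1.852 ≈ 176.00 km/h → 176 km/h.

176 km/h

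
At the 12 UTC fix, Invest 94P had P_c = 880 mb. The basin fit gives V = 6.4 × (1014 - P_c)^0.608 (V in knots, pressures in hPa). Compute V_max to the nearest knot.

ΔP = 1014 − 880 = 134 mb.
134^0.608 ≈ 19.646.
V ≈ 6.4 × 19.646 ≈ 125.7 kt.

126 kt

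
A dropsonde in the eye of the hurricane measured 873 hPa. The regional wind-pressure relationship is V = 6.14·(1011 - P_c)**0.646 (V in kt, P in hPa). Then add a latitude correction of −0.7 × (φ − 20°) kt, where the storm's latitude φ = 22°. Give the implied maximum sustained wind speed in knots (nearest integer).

ΔP = 1011 − 873 = 138 hPa.
138^0.646 ≈ 24.119.
V ≈ 6.14 × 24.119 ≈ 148.1 kt.
Latitude correction: −0.7 × (22 − 20) = -1.4 kt.
Corrected V ≈ 146.7 kt → 147 kt.

147 kt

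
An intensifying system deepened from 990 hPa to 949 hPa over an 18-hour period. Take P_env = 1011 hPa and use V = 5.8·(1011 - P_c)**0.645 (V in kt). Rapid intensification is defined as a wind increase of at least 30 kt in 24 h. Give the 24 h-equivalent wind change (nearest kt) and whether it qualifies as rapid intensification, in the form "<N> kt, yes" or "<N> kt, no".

56 kt, yes

V₁: ΔP = 21, V ≈ 5.8 × 21^0.645 ≈ 41.33 kt.
V₂: ΔP = 62, V ≈ 5.8 × 62^0.645 ≈ 83.08 kt.
ΔV over 18 h = 41.75 kt → 24 h equivalent = 41.75 × 24/18 ≈ 55.67 kt.
56 kt ≥ 30 kt ⇒ rapid intensification.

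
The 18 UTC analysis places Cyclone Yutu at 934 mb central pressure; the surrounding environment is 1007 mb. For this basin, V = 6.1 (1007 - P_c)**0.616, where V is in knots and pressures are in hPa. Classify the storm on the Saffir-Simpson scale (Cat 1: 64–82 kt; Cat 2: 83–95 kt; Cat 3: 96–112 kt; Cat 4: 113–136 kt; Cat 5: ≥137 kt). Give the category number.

ΔP = 1007 − 934 = 73 mb.
V ≈ 6.1 × 73^0.616 = 6.1 × 14.05 ≈ 86 kt.
86 kt falls in the Category 2 band.

2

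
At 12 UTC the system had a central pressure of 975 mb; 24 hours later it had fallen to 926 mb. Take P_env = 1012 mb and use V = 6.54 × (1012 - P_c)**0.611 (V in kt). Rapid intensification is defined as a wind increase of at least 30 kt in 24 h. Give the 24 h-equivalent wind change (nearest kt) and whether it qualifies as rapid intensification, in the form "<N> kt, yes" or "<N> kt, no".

V₁: ΔP = 37, V ≈ 6.54 × 37^0.611 ≈ 59.39 kt.
V₂: ΔP = 86, V ≈ 6.54 × 86^0.611 ≈ 99.44 kt.
ΔV over 24 h = 40.05 kt → 24 h equivalent = 40.05 × 24/24 ≈ 40.05 kt.
40 kt ≥ 30 kt ⇒ rapid intensification.

40 kt, yes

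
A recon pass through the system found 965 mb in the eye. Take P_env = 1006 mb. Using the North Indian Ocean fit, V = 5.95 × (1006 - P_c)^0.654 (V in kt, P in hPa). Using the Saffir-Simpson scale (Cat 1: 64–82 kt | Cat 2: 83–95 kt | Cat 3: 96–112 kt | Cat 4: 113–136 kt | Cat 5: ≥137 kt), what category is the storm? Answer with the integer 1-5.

ΔP = 1006 − 965 = 41 mb.
V ≈ 5.95 × 41^0.654 = 5.95 × 11.34 ≈ 67 kt.
67 kt falls in the Category 1 band.

1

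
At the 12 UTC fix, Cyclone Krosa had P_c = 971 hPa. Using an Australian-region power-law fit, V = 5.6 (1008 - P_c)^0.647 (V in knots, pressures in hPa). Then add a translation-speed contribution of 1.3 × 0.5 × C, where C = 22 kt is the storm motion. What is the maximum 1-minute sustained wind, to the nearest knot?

ΔP = 1008 − 971 = 37 hPa.
37^0.647 ≈ 10.343.
V ≈ 5.6 × 10.343 ≈ 57.9 kt.
Translation term: 1.3 × 0.5 × 22 = 14.3 kt.
Corrected V ≈ 72.2 kt → 72 kt.

72 kt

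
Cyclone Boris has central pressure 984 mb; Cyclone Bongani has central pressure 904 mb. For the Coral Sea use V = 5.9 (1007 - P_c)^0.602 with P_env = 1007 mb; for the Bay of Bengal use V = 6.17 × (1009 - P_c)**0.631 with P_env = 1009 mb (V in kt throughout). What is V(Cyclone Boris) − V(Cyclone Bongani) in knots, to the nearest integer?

Cyclone Boris: ΔP = 23; V ≈ 5.9 × 23^0.602 ≈ 38.96 kt.
Cyclone Bongani: ΔP = 105; V ≈ 6.17 × 105^0.631 ≈ 116.32 kt.
Difference ≈ 38.96 − 116.32 = -77.36 → -77 kt.

-77 kt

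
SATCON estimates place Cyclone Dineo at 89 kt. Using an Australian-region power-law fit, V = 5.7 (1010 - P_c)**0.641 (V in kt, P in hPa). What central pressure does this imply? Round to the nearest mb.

ΔP = (V / 5.7)^(1/0.641) = (89/5.7)^1.560.
89/5.7 = 15.614; 15.614^1.560 ≈ 72.77 mb.
P_c = 1010 − 72.77 = 937.23 ≈ 937 mb.

937 mb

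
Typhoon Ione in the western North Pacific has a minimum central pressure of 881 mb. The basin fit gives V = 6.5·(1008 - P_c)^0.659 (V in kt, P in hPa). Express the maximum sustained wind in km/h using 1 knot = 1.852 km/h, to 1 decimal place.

ΔP = 1008 − 881 = 127 mb.
V ≈ 6.5 × 127^0.659 = 6.5 × 24.345 ≈ 158.241 kt.
158.241 × 1.852 ≈ 293.06 km/h → 293.1 km/h.

293.1 km/h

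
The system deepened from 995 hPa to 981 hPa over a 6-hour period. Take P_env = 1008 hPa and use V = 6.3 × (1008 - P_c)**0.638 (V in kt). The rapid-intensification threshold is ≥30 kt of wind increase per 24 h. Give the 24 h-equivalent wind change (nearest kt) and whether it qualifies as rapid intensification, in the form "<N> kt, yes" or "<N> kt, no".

V₁: ΔP = 13, V ≈ 6.3 × 13^0.638 ≈ 32.36 kt.
V₂: ΔP = 27, V ≈ 6.3 × 27^0.638 ≈ 51.59 kt.
ΔV over 6 h = 19.23 kt → 24 h equivalent = 19.23 × 24/6 ≈ 76.92 kt.
77 kt ≥ 30 kt ⇒ rapid intensification.

77 kt, yes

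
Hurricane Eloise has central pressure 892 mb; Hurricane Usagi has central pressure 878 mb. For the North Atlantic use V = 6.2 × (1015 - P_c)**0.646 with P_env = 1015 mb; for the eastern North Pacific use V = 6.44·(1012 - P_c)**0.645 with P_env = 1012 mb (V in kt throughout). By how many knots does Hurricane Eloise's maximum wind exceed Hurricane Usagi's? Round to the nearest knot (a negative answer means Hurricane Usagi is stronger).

Hurricane Eloise: ΔP = 123; V ≈ 6.2 × 123^0.646 ≈ 138.83 kt.
Hurricane Usagi: ΔP = 134; V ≈ 6.44 × 134^0.645 ≈ 151.66 kt.
Difference ≈ 138.83 − 151.66 = -12.83 → -13 kt.

-13 kt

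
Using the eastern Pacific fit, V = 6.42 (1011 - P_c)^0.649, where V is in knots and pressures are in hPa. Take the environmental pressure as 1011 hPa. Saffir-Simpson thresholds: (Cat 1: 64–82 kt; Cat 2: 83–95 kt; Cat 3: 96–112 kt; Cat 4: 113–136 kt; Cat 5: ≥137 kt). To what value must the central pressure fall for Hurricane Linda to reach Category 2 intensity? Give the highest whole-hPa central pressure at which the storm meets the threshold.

959 hPa

Category 2 begins at V = 83 kt.
Required ΔP = (83/6.42)^(1/0.649) = 12.928^1.541 ≈ 51.61 hPa.
P_c ≤ 1011 − 51.61 = 959.39, so the highest integer P_c is 959 hPa.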